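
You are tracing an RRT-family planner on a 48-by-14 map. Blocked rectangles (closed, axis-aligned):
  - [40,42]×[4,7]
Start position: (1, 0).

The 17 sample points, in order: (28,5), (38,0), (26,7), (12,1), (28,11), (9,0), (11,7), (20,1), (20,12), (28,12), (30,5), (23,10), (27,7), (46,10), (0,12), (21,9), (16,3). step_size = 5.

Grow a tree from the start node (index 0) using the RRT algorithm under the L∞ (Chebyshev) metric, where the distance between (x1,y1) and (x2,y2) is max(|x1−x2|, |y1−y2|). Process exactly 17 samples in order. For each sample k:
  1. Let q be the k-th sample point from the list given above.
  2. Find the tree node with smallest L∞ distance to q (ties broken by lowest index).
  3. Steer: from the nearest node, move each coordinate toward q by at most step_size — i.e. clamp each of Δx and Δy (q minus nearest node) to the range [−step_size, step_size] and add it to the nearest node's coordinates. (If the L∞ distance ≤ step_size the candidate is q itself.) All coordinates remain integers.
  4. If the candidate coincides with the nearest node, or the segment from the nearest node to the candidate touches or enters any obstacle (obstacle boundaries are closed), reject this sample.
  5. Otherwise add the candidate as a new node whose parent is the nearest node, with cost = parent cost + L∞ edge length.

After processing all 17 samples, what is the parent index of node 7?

Parent of node 7: 1

1. q=(28,5) nearest=0 d=27 new=(6,5) → add node 1 parent=0 cost=5
2. q=(38,0) nearest=1 d=32 new=(11,0) → add node 2 parent=1 cost=10
3. q=(26,7) nearest=2 d=15 new=(16,5) → add node 3 parent=2 cost=15
4. q=(12,1) nearest=2 d=1 new=(12,1) → add node 4 parent=2 cost=11
5. q=(28,11) nearest=3 d=12 new=(21,10) → add node 5 parent=3 cost=20
6. q=(9,0) nearest=2 d=2 new=(9,0) → add node 6 parent=2 cost=12
7. q=(11,7) nearest=1 d=5 new=(11,7) → add node 7 parent=1 cost=10
8. q=(20,1) nearest=3 d=4 new=(20,1) → add node 8 parent=3 cost=19
9. q=(20,12) nearest=5 d=2 new=(20,12) → add node 9 parent=5 cost=22
10. q=(28,12) nearest=5 d=7 new=(26,12) → add node 10 parent=5 cost=25
11. q=(30,5) nearest=10 d=7 new=(30,7) → add node 11 parent=10 cost=30
12. q=(23,10) nearest=5 d=2 new=(23,10) → add node 12 parent=5 cost=22
13. q=(27,7) nearest=11 d=3 new=(27,7) → add node 13 parent=11 cost=33
14. q=(46,10) nearest=11 d=16 new=(35,10) → add node 14 parent=11 cost=35
15. q=(0,12) nearest=1 d=7 new=(1,10) → add node 15 parent=1 cost=10
16. q=(21,9) nearest=5 d=1 new=(21,9) → add node 16 parent=5 cost=21
17. q=(16,3) nearest=3 d=2 new=(16,3) → add node 17 parent=3 cost=17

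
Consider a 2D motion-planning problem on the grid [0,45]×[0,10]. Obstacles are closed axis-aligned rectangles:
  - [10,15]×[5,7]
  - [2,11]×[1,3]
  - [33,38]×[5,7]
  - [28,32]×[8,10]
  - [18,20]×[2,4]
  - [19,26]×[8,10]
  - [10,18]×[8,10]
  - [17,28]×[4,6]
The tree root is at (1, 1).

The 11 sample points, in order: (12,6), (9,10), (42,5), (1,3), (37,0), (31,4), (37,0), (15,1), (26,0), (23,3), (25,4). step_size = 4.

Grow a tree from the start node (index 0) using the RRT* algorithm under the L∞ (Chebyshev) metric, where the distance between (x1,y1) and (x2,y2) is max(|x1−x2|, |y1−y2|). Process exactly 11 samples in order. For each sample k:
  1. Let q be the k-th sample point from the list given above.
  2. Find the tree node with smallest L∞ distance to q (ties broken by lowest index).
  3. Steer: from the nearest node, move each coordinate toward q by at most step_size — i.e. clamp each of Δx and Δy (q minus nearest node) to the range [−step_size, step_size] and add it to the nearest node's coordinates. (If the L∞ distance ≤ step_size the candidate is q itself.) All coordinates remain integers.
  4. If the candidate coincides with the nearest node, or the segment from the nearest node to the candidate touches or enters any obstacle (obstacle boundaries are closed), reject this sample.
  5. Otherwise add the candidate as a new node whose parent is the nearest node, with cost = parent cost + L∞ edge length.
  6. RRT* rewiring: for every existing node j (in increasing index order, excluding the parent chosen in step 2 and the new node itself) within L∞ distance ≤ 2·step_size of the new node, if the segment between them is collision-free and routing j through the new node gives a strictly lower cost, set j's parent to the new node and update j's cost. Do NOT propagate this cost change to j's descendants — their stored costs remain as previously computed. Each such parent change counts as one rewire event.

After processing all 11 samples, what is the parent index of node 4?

1. q=(12,6) nearest=0 d=11 new=(5,5) → blocked by [2,11]×[1,3], reject
2. q=(9,10) nearest=0 d=9 new=(5,5) → blocked by [2,11]×[1,3], reject
3. q=(42,5) nearest=0 d=41 new=(5,5) → blocked by [2,11]×[1,3], reject
4. q=(1,3) nearest=0 d=2 new=(1,3) → add node 1 parent=0 cost=2
5. q=(37,0) nearest=0 d=36 new=(5,0) → add node 2 parent=0 cost=4
6. q=(31,4) nearest=2 d=26 new=(9,4) → blocked by [2,11]×[1,3], reject
7. q=(37,0) nearest=2 d=32 new=(9,0) → add node 3 parent=2 cost=8
8. q=(15,1) nearest=3 d=6 new=(13,1) → add node 4 parent=3 cost=12
9. q=(26,0) nearest=4 d=13 new=(17,0) → add node 5 parent=4 cost=16
10. q=(23,3) nearest=5 d=6 new=(21,3) → blocked by [18,20]×[2,4], reject
11. q=(25,4) nearest=5 d=8 new=(21,4) → blocked by [18,20]×[2,4], reject

Parent of node 4: 3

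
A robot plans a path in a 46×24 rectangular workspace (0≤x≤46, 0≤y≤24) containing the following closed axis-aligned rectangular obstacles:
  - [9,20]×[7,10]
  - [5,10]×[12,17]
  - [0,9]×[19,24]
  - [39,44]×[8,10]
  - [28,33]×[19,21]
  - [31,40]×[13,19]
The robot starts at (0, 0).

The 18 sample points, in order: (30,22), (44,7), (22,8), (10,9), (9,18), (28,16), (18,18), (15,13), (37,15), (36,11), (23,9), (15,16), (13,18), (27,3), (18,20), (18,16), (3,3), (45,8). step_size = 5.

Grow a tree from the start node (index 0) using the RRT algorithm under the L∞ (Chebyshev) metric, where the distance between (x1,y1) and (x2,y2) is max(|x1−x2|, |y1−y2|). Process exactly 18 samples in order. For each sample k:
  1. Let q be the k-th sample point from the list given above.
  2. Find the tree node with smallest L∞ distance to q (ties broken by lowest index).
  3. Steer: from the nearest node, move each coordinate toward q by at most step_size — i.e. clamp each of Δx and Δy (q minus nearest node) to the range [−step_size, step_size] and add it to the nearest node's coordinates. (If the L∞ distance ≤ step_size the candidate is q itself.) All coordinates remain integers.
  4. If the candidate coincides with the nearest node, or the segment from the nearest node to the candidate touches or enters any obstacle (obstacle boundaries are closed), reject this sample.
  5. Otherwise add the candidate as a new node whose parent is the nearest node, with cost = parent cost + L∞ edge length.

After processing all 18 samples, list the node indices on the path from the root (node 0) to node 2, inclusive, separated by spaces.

1. q=(30,22) nearest=0 d=30 new=(5,5) → add node 1 parent=0 cost=5
2. q=(44,7) nearest=1 d=39 new=(10,7) → blocked by [9,20]×[7,10], reject
3. q=(22,8) nearest=1 d=17 new=(10,8) → blocked by [9,20]×[7,10], reject
4. q=(10,9) nearest=1 d=5 new=(10,9) → blocked by [9,20]×[7,10], reject
5. q=(9,18) nearest=1 d=13 new=(9,10) → blocked by [9,20]×[7,10], reject
6. q=(28,16) nearest=1 d=23 new=(10,10) → blocked by [9,20]×[7,10], reject
7. q=(18,18) nearest=1 d=13 new=(10,10) → blocked by [9,20]×[7,10], reject
8. q=(15,13) nearest=1 d=10 new=(10,10) → blocked by [9,20]×[7,10], reject
9. q=(37,15) nearest=1 d=32 new=(10,10) → blocked by [9,20]×[7,10], reject
10. q=(36,11) nearest=1 d=31 new=(10,10) → blocked by [9,20]×[7,10], reject
11. q=(23,9) nearest=1 d=18 new=(10,9) → blocked by [9,20]×[7,10], reject
12. q=(15,16) nearest=1 d=11 new=(10,10) → blocked by [9,20]×[7,10], reject
13. q=(13,18) nearest=1 d=13 new=(10,10) → blocked by [9,20]×[7,10], reject
14. q=(27,3) nearest=1 d=22 new=(10,3) → add node 2 parent=1 cost=10
15. q=(18,20) nearest=1 d=15 new=(10,10) → blocked by [9,20]×[7,10], reject
16. q=(18,16) nearest=1 d=13 new=(10,10) → blocked by [9,20]×[7,10], reject
17. q=(3,3) nearest=1 d=2 new=(3,3) → add node 3 parent=1 cost=7
18. q=(45,8) nearest=2 d=35 new=(15,8) → blocked by [9,20]×[7,10], reject

Path: 0 1 2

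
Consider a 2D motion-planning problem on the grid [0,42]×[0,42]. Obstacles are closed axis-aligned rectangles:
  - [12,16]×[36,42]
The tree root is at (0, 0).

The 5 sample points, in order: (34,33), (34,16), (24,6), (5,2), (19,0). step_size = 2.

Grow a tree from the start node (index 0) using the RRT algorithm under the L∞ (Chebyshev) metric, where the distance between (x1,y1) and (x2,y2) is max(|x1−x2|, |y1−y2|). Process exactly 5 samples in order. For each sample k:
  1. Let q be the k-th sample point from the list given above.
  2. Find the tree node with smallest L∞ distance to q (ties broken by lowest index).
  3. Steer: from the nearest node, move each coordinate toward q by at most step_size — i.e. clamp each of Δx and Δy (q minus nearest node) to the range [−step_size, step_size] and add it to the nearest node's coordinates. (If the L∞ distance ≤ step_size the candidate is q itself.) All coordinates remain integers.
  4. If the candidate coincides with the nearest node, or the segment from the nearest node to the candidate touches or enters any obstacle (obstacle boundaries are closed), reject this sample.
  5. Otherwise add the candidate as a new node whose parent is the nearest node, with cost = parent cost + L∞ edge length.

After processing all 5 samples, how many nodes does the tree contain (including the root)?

Node count: 6

1. q=(34,33) nearest=0 d=34 new=(2,2) → add node 1 parent=0 cost=2
2. q=(34,16) nearest=1 d=32 new=(4,4) → add node 2 parent=1 cost=4
3. q=(24,6) nearest=2 d=20 new=(6,6) → add node 3 parent=2 cost=6
4. q=(5,2) nearest=2 d=2 new=(5,2) → add node 4 parent=2 cost=6
5. q=(19,0) nearest=3 d=13 new=(8,4) → add node 5 parent=3 cost=8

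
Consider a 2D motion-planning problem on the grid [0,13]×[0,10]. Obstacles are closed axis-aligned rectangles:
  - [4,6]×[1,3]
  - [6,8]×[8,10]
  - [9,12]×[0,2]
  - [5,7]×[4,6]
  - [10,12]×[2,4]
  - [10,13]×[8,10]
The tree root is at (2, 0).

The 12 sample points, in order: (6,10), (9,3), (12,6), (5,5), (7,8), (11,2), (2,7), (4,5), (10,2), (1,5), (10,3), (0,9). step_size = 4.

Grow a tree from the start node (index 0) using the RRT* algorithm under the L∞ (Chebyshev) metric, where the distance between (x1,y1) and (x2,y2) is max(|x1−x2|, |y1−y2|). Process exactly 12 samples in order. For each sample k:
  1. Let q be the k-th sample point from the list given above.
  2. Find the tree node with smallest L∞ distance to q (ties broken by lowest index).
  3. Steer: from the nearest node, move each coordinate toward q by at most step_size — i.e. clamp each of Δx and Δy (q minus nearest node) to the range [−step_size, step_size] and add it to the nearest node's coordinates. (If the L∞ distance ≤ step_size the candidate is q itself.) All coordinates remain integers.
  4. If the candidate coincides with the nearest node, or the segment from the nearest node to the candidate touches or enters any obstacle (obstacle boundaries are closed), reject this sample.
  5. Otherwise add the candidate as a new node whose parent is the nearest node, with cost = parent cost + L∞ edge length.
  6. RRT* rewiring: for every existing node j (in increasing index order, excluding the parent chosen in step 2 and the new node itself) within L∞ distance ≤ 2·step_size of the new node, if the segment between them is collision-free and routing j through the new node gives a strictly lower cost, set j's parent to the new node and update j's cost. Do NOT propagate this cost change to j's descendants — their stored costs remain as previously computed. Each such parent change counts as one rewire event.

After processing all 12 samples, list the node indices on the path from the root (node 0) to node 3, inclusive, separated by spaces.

1. q=(6,10) nearest=0 d=10 new=(6,4) → blocked by [4,6]×[1,3], reject
2. q=(9,3) nearest=0 d=7 new=(6,3) → blocked by [4,6]×[1,3], reject
3. q=(12,6) nearest=0 d=10 new=(6,4) → blocked by [4,6]×[1,3], reject
4. q=(5,5) nearest=0 d=5 new=(5,4) → blocked by [4,6]×[1,3], reject
5. q=(7,8) nearest=0 d=8 new=(6,4) → blocked by [4,6]×[1,3], reject
6. q=(11,2) nearest=0 d=9 new=(6,2) → blocked by [4,6]×[1,3], reject
7. q=(2,7) nearest=0 d=7 new=(2,4) → add node 1 parent=0 cost=4
8. q=(4,5) nearest=1 d=2 new=(4,5) → add node 2 parent=1 cost=6
9. q=(10,2) nearest=2 d=6 new=(8,2) → blocked by [5,7]×[4,6], reject
10. q=(1,5) nearest=1 d=1 new=(1,5) → add node 3 parent=1 cost=5
11. q=(10,3) nearest=2 d=6 new=(8,3) → blocked by [5,7]×[4,6], reject
12. q=(0,9) nearest=2 d=4 new=(0,9) → add node 4 parent=2 cost=10

Path: 0 1 3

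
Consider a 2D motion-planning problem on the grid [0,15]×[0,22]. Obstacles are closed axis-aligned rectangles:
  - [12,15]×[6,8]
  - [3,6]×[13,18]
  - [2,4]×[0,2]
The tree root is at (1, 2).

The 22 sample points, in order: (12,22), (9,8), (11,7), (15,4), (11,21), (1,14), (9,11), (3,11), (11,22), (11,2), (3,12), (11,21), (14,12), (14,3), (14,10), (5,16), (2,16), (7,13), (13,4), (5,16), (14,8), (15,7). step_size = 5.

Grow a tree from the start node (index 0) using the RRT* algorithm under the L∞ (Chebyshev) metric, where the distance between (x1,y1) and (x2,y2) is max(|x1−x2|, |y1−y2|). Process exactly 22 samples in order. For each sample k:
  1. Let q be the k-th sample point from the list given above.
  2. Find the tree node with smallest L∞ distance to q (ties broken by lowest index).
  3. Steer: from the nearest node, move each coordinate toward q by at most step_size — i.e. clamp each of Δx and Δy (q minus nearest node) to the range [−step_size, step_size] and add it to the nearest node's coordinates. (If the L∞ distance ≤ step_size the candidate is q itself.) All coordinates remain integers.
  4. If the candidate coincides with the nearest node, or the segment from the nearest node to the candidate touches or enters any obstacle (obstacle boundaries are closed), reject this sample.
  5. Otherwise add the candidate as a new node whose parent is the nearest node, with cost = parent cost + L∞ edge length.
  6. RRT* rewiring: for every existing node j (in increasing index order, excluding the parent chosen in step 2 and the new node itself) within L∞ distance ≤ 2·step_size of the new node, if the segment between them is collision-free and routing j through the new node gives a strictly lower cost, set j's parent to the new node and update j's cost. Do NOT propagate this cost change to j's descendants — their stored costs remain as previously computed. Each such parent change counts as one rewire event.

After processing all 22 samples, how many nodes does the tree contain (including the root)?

1. q=(12,22) nearest=0 d=20 new=(6,7) → add node 1 parent=0 cost=5
2. q=(9,8) nearest=1 d=3 new=(9,8) → add node 2 parent=1 cost=8
3. q=(11,7) nearest=2 d=2 new=(11,7) → add node 3 parent=2 cost=10
4. q=(15,4) nearest=3 d=4 new=(15,4) → blocked by [12,15]×[6,8], reject
5. q=(11,21) nearest=2 d=13 new=(11,13) → add node 4 parent=2 cost=13
6. q=(1,14) nearest=1 d=7 new=(1,12) → add node 5 parent=1 cost=10
7. q=(9,11) nearest=4 d=2 new=(9,11) → add node 6 parent=4 cost=15
8. q=(3,11) nearest=5 d=2 new=(3,11) → add node 7 parent=5 cost=12
9. q=(11,22) nearest=4 d=9 new=(11,18) → add node 8 parent=4 cost=18
10. q=(11,2) nearest=1 d=5 new=(11,2) → add node 9 parent=1 cost=10
11. q=(3,12) nearest=7 d=1 new=(3,12) → add node 10 parent=7 cost=13
12. q=(11,21) nearest=8 d=3 new=(11,21) → add node 11 parent=8 cost=21
13. q=(14,12) nearest=4 d=3 new=(14,12) → add node 12 parent=4 cost=16
14. q=(14,3) nearest=9 d=3 new=(14,3) → add node 13 parent=9 cost=13
15. q=(14,10) nearest=12 d=2 new=(14,10) → add node 14 parent=12 cost=18
16. q=(5,16) nearest=5 d=4 new=(5,16) → blocked by [3,6]×[13,18], reject
17. q=(2,16) nearest=5 d=4 new=(2,16) → add node 15 parent=5 cost=14
18. q=(7,13) nearest=6 d=2 new=(7,13) → add node 16 parent=6 cost=17
19. q=(13,4) nearest=13 d=1 new=(13,4) → add node 17 parent=13 cost=14
20. q=(5,16) nearest=15 d=3 new=(5,16) → blocked by [3,6]×[13,18], reject
21. q=(14,8) nearest=14 d=2 new=(14,8) → blocked by [12,15]×[6,8], reject
22. q=(15,7) nearest=14 d=3 new=(15,7) → blocked by [12,15]×[6,8], reject

Node count: 18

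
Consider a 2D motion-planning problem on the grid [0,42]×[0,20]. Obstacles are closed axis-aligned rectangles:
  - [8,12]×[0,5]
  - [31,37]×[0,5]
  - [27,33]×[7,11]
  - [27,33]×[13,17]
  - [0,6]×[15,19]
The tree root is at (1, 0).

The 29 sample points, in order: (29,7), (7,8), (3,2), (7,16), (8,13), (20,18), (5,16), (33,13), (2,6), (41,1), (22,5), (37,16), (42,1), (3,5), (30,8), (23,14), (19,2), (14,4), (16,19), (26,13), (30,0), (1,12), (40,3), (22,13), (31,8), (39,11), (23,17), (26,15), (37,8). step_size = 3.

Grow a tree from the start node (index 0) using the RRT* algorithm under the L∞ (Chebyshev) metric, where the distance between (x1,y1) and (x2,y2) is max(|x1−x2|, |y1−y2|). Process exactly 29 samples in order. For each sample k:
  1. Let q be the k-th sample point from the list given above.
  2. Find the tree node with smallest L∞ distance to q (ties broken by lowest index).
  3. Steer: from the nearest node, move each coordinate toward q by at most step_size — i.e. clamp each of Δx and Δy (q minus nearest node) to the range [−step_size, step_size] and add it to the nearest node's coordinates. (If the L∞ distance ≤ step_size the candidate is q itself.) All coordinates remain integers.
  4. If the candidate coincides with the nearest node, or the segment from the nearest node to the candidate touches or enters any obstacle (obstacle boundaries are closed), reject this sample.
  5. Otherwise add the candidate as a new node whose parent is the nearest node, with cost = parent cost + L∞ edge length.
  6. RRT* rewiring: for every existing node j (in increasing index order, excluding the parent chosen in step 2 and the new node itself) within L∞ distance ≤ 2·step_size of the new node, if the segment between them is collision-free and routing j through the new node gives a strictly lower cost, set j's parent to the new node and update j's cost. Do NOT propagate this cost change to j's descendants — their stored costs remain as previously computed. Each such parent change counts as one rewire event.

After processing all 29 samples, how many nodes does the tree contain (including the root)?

1. q=(29,7) nearest=0 d=28 new=(4,3) → add node 1 parent=0 cost=3
2. q=(7,8) nearest=1 d=5 new=(7,6) → add node 2 parent=1 cost=6
3. q=(3,2) nearest=1 d=1 new=(3,2) → add node 3 parent=1 cost=4
4. q=(7,16) nearest=2 d=10 new=(7,9) → add node 4 parent=2 cost=9
5. q=(8,13) nearest=4 d=4 new=(8,12) → add node 5 parent=4 cost=12
6. q=(20,18) nearest=5 d=12 new=(11,15) → add node 6 parent=5 cost=15
7. q=(5,16) nearest=5 d=4 new=(5,15) → blocked by [0,6]×[15,19], reject
8. q=(33,13) nearest=6 d=22 new=(14,13) → add node 7 parent=6 cost=18
9. q=(2,6) nearest=1 d=3 new=(2,6) → add node 8 parent=1 cost=6
10. q=(41,1) nearest=7 d=27 new=(17,10) → add node 9 parent=7 cost=21
11. q=(22,5) nearest=9 d=5 new=(20,7) → add node 10 parent=9 cost=24
12. q=(37,16) nearest=10 d=17 new=(23,10) → add node 11 parent=10 cost=27
13. q=(42,1) nearest=11 d=19 new=(26,7) → add node 12 parent=11 cost=30
14. q=(3,5) nearest=8 d=1 new=(3,5) → add node 13 parent=8 cost=7
15. q=(30,8) nearest=12 d=4 new=(29,8) → blocked by [27,33]×[7,11], reject
16. q=(23,14) nearest=11 d=4 new=(23,13) → add node 14 parent=11 cost=30
17. q=(19,2) nearest=10 d=5 new=(19,4) → add node 15 parent=10 cost=27
18. q=(14,4) nearest=15 d=5 new=(16,4) → add node 16 parent=15 cost=30
19. q=(16,19) nearest=6 d=5 new=(14,18) → add node 17 parent=6 cost=18
20. q=(26,13) nearest=11 d=3 new=(26,13) → add node 18 parent=11 cost=30
21. q=(30,0) nearest=12 d=7 new=(29,4) → add node 19 parent=12 cost=33
22. q=(1,12) nearest=2 d=6 new=(4,9) → add node 20 parent=2 cost=9
23. q=(40,3) nearest=19 d=11 new=(32,3) → blocked by [31,37]×[0,5], reject
24. q=(22,13) nearest=14 d=1 new=(22,13) → add node 21 parent=14 cost=31
25. q=(31,8) nearest=19 d=4 new=(31,7) → blocked by [27,33]×[7,11], reject
26. q=(39,11) nearest=19 d=10 new=(32,7) → blocked by [27,33]×[7,11], reject
27. q=(23,17) nearest=14 d=4 new=(23,16) → add node 22 parent=14 cost=33
28. q=(26,15) nearest=18 d=2 new=(26,15) → add node 23 parent=18 cost=32
29. q=(37,8) nearest=19 d=8 new=(32,7) → blocked by [27,33]×[7,11], reject

Node count: 24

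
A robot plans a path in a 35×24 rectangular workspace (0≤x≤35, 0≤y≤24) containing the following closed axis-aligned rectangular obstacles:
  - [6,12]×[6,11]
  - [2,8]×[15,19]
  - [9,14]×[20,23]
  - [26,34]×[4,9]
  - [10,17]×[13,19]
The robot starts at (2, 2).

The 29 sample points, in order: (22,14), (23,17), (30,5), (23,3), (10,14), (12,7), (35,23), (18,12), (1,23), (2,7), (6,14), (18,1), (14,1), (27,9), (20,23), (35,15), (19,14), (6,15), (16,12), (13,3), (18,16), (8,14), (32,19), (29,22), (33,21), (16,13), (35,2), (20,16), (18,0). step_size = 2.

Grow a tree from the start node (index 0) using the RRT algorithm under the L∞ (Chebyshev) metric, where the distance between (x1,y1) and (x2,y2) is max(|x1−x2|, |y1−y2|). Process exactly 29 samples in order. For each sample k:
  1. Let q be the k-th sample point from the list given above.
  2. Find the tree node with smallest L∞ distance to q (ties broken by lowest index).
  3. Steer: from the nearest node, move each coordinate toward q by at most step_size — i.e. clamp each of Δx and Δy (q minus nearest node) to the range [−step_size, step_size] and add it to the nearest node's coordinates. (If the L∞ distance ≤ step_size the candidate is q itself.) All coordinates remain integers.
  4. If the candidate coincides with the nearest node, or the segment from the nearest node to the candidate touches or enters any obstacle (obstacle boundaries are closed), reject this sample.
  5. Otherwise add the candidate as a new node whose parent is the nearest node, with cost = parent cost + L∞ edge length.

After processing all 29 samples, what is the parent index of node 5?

Parent of node 5: 2

1. q=(22,14) nearest=0 d=20 new=(4,4) → add node 1 parent=0 cost=2
2. q=(23,17) nearest=1 d=19 new=(6,6) → blocked by [6,12]×[6,11], reject
3. q=(30,5) nearest=1 d=26 new=(6,5) → add node 2 parent=1 cost=4
4. q=(23,3) nearest=2 d=17 new=(8,3) → add node 3 parent=2 cost=6
5. q=(10,14) nearest=2 d=9 new=(8,7) → blocked by [6,12]×[6,11], reject
6. q=(12,7) nearest=3 d=4 new=(10,5) → add node 4 parent=3 cost=8
7. q=(35,23) nearest=4 d=25 new=(12,7) → blocked by [6,12]×[6,11], reject
8. q=(18,12) nearest=4 d=8 new=(12,7) → blocked by [6,12]×[6,11], reject
9. q=(1,23) nearest=2 d=18 new=(4,7) → add node 5 parent=2 cost=6
10. q=(2,7) nearest=5 d=2 new=(2,7) → add node 6 parent=5 cost=8
11. q=(6,14) nearest=5 d=7 new=(6,9) → blocked by [6,12]×[6,11], reject
12. q=(18,1) nearest=4 d=8 new=(12,3) → add node 7 parent=4 cost=10
13. q=(14,1) nearest=7 d=2 new=(14,1) → add node 8 parent=7 cost=12
14. q=(27,9) nearest=8 d=13 new=(16,3) → add node 9 parent=8 cost=14
15. q=(20,23) nearest=5 d=16 new=(6,9) → blocked by [6,12]×[6,11], reject
16. q=(35,15) nearest=9 d=19 new=(18,5) → add node 10 parent=9 cost=16
17. q=(19,14) nearest=4 d=9 new=(12,7) → blocked by [6,12]×[6,11], reject
18. q=(6,15) nearest=5 d=8 new=(6,9) → blocked by [6,12]×[6,11], reject
19. q=(16,12) nearest=4 d=7 new=(12,7) → blocked by [6,12]×[6,11], reject
20. q=(13,3) nearest=7 d=1 new=(13,3) → add node 11 parent=7 cost=11
21. q=(18,16) nearest=4 d=11 new=(12,7) → blocked by [6,12]×[6,11], reject
22. q=(8,14) nearest=5 d=7 new=(6,9) → blocked by [6,12]×[6,11], reject
23. q=(32,19) nearest=10 d=14 new=(20,7) → add node 12 parent=10 cost=18
24. q=(29,22) nearest=12 d=15 new=(22,9) → add node 13 parent=12 cost=20
25. q=(33,21) nearest=13 d=12 new=(24,11) → add node 14 parent=13 cost=22
26. q=(16,13) nearest=12 d=6 new=(18,9) → add node 15 parent=12 cost=20
27. q=(35,2) nearest=14 d=11 new=(26,9) → blocked by [26,34]×[4,9], reject
28. q=(20,16) nearest=14 d=5 new=(22,13) → add node 16 parent=14 cost=24
29. q=(18,0) nearest=9 d=3 new=(18,1) → add node 17 parent=9 cost=16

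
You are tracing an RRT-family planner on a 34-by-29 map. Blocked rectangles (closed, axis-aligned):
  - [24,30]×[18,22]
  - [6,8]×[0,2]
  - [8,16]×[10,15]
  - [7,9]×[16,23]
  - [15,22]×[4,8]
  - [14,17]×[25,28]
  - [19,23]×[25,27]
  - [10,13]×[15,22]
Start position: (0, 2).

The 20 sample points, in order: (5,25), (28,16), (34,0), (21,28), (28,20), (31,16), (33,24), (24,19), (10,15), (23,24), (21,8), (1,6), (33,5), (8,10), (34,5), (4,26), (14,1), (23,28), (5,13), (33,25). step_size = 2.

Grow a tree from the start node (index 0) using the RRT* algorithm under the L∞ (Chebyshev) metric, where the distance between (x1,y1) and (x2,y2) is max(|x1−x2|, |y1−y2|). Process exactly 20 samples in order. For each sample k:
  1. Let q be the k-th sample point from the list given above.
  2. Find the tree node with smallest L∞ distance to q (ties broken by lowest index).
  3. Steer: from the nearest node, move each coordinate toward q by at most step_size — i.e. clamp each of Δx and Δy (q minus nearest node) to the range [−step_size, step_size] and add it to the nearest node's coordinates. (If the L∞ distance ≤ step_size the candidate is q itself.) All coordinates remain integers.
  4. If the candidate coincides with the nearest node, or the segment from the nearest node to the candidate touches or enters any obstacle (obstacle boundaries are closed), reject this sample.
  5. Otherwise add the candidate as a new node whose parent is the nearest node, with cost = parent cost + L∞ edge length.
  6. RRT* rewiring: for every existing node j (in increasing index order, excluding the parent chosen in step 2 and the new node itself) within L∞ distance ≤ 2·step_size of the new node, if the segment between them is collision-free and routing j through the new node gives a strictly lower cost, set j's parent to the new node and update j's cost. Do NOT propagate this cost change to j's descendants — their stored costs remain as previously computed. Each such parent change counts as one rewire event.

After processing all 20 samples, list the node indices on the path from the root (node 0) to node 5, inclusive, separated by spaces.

Path: 0 1 2 3 5

1. q=(5,25) nearest=0 d=23 new=(2,4) → add node 1 parent=0 cost=2
2. q=(28,16) nearest=1 d=26 new=(4,6) → add node 2 parent=1 cost=4
3. q=(34,0) nearest=2 d=30 new=(6,4) → add node 3 parent=2 cost=6
4. q=(21,28) nearest=2 d=22 new=(6,8) → add node 4 parent=2 cost=6
5. q=(28,20) nearest=3 d=22 new=(8,6) → add node 5 parent=3 cost=8
6. q=(31,16) nearest=5 d=23 new=(10,8) → add node 6 parent=5 cost=10
7. q=(33,24) nearest=6 d=23 new=(12,10) → blocked by [8,16]×[10,15], reject
8. q=(24,19) nearest=6 d=14 new=(12,10) → blocked by [8,16]×[10,15], reject
9. q=(10,15) nearest=4 d=7 new=(8,10) → blocked by [8,16]×[10,15], reject
10. q=(23,24) nearest=6 d=16 new=(12,10) → blocked by [8,16]×[10,15], reject
11. q=(21,8) nearest=6 d=11 new=(12,8) → add node 7 parent=6 cost=12
12. q=(1,6) nearest=1 d=2 new=(1,6) → add node 8 parent=1 cost=4
13. q=(33,5) nearest=7 d=21 new=(14,6) → add node 9 parent=7 cost=14
14. q=(8,10) nearest=4 d=2 new=(8,10) → blocked by [8,16]×[10,15], reject
15. q=(34,5) nearest=9 d=20 new=(16,5) → blocked by [15,22]×[4,8], reject
16. q=(4,26) nearest=4 d=18 new=(4,10) → add node 10 parent=4 cost=8
17. q=(14,1) nearest=9 d=5 new=(14,4) → add node 11 parent=9 cost=16
18. q=(23,28) nearest=10 d=19 new=(6,12) → add node 12 parent=10 cost=10
19. q=(5,13) nearest=12 d=1 new=(5,13) → add node 13 parent=12 cost=11
20. q=(33,25) nearest=9 d=19 new=(16,8) → blocked by [15,22]×[4,8], reject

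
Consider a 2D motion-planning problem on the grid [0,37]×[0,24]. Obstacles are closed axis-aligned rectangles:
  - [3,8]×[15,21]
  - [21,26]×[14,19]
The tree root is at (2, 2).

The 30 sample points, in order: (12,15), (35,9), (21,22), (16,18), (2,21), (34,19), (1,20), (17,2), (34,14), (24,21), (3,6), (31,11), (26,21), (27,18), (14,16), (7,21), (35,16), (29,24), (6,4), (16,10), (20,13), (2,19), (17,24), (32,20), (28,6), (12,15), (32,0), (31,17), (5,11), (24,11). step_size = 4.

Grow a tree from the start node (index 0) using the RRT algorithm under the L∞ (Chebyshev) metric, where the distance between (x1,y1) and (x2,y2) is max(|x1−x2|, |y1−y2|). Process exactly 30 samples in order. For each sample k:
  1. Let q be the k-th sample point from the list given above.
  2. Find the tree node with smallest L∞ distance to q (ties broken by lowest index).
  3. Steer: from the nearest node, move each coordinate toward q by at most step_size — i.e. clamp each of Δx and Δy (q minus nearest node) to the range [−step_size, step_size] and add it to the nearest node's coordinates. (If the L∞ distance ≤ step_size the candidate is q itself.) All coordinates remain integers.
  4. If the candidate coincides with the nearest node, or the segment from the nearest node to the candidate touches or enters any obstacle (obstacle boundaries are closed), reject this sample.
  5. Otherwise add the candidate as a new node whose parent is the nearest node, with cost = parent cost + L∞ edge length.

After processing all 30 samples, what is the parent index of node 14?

1. q=(12,15) nearest=0 d=13 new=(6,6) → add node 1 parent=0 cost=4
2. q=(35,9) nearest=1 d=29 new=(10,9) → add node 2 parent=1 cost=8
3. q=(21,22) nearest=2 d=13 new=(14,13) → add node 3 parent=2 cost=12
4. q=(16,18) nearest=3 d=5 new=(16,17) → add node 4 parent=3 cost=16
5. q=(2,21) nearest=2 d=12 new=(6,13) → add node 5 parent=2 cost=12
6. q=(34,19) nearest=4 d=18 new=(20,19) → add node 6 parent=4 cost=20
7. q=(1,20) nearest=5 d=7 new=(2,17) → blocked by [3,8]×[15,21], reject
8. q=(17,2) nearest=2 d=7 new=(14,5) → add node 7 parent=2 cost=12
9. q=(34,14) nearest=6 d=14 new=(24,15) → blocked by [21,26]×[14,19], reject
10. q=(24,21) nearest=6 d=4 new=(24,21) → add node 8 parent=6 cost=24
11. q=(3,6) nearest=1 d=3 new=(3,6) → add node 9 parent=1 cost=7
12. q=(31,11) nearest=8 d=10 new=(28,17) → blocked by [21,26]×[14,19], reject
13. q=(26,21) nearest=8 d=2 new=(26,21) → add node 10 parent=8 cost=26
14. q=(27,18) nearest=8 d=3 new=(27,18) → blocked by [21,26]×[14,19], reject
15. q=(14,16) nearest=4 d=2 new=(14,16) → add node 11 parent=4 cost=18
16. q=(7,21) nearest=11 d=7 new=(10,20) → add node 12 parent=11 cost=22
17. q=(35,16) nearest=10 d=9 new=(30,17) → add node 13 parent=10 cost=30
18. q=(29,24) nearest=10 d=3 new=(29,24) → add node 14 parent=10 cost=29
19. q=(6,4) nearest=1 d=2 new=(6,4) → add node 15 parent=1 cost=6
20. q=(16,10) nearest=3 d=3 new=(16,10) → add node 16 parent=3 cost=15
21. q=(20,13) nearest=4 d=4 new=(20,13) → add node 17 parent=4 cost=20
22. q=(2,19) nearest=5 d=6 new=(2,17) → blocked by [3,8]×[15,21], reject
23. q=(17,24) nearest=6 d=5 new=(17,23) → add node 18 parent=6 cost=24
24. q=(32,20) nearest=13 d=3 new=(32,20) → add node 19 parent=13 cost=33
25. q=(28,6) nearest=17 d=8 new=(24,9) → add node 20 parent=17 cost=24
26. q=(12,15) nearest=3 d=2 new=(12,15) → add node 21 parent=3 cost=14
27. q=(32,0) nearest=20 d=9 new=(28,5) → add node 22 parent=20 cost=28
28. q=(31,17) nearest=13 d=1 new=(31,17) → add node 23 parent=13 cost=31
29. q=(5,11) nearest=5 d=2 new=(5,11) → add node 24 parent=5 cost=14
30. q=(24,11) nearest=20 d=2 new=(24,11) → add node 25 parent=20 cost=26

Parent of node 14: 10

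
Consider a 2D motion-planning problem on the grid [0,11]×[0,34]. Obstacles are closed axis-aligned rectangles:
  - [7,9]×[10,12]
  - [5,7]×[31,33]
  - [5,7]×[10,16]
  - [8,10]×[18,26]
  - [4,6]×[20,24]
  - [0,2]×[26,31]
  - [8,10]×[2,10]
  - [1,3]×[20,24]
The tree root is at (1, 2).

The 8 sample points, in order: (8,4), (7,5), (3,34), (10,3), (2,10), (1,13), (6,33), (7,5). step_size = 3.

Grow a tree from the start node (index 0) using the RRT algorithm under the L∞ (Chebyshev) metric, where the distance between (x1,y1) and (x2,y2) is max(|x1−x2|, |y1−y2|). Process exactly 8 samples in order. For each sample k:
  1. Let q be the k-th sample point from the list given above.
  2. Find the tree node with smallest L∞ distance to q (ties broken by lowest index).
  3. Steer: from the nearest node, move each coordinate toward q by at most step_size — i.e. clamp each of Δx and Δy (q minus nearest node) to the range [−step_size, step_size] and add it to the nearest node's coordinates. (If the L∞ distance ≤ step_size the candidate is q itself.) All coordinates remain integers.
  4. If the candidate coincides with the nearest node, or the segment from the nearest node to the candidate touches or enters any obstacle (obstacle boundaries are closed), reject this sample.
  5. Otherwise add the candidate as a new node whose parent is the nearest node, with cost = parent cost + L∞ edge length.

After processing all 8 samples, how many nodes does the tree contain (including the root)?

1. q=(8,4) nearest=0 d=7 new=(4,4) → add node 1 parent=0 cost=3
2. q=(7,5) nearest=1 d=3 new=(7,5) → add node 2 parent=1 cost=6
3. q=(3,34) nearest=2 d=29 new=(4,8) → add node 3 parent=2 cost=9
4. q=(10,3) nearest=2 d=3 new=(10,3) → blocked by [8,10]×[2,10], reject
5. q=(2,10) nearest=3 d=2 new=(2,10) → add node 4 parent=3 cost=11
6. q=(1,13) nearest=4 d=3 new=(1,13) → add node 5 parent=4 cost=14
7. q=(6,33) nearest=5 d=20 new=(4,16) → add node 6 parent=5 cost=17
8. q=(7,5) nearest=2 d=0 → coincident, reject

Node count: 7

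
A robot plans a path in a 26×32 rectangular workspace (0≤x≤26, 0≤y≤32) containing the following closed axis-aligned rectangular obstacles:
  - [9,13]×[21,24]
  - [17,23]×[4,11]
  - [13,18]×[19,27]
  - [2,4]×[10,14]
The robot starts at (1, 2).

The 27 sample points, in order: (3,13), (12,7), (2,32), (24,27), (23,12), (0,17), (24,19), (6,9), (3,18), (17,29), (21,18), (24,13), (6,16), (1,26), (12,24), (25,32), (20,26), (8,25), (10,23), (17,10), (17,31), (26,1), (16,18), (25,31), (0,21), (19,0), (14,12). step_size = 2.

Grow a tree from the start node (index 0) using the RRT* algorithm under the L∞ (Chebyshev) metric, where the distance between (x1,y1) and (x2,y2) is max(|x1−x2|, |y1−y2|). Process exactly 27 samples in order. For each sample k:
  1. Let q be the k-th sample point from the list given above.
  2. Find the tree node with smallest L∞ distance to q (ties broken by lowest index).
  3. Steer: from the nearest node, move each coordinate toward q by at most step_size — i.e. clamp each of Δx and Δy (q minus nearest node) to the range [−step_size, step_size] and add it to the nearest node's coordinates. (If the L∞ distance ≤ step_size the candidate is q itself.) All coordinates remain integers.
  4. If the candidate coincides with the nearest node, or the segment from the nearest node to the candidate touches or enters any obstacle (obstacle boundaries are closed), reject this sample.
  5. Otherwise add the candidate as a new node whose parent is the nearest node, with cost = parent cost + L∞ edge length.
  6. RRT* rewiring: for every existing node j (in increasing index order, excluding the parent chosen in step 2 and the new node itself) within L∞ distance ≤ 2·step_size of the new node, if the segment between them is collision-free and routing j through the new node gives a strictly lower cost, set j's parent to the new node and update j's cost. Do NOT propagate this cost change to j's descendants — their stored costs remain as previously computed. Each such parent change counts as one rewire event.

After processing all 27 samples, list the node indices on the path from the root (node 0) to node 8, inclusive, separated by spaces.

1. q=(3,13) nearest=0 d=11 new=(3,4) → add node 1 parent=0 cost=2
2. q=(12,7) nearest=1 d=9 new=(5,6) → add node 2 parent=1 cost=4
3. q=(2,32) nearest=2 d=26 new=(3,8) → add node 3 parent=2 cost=6
4. q=(24,27) nearest=2 d=21 new=(7,8) → add node 4 parent=2 cost=6
5. q=(23,12) nearest=4 d=16 new=(9,10) → add node 5 parent=4 cost=8
6. q=(0,17) nearest=3 d=9 new=(1,10) → add node 6 parent=3 cost=8
7. q=(24,19) nearest=5 d=15 new=(11,12) → add node 7 parent=5 cost=10
8. q=(6,9) nearest=4 d=1 new=(6,9) → add node 8 parent=4 cost=7
9. q=(3,18) nearest=5 d=8 new=(7,12) → add node 9 parent=5 cost=10
10. q=(17,29) nearest=7 d=17 new=(13,14) → add node 10 parent=7 cost=12
11. q=(21,18) nearest=10 d=8 new=(15,16) → add node 11 parent=10 cost=14
12. q=(24,13) nearest=11 d=9 new=(17,14) → add node 12 parent=11 cost=16
13. q=(6,16) nearest=9 d=4 new=(6,14) → add node 13 parent=9 cost=12
14. q=(1,26) nearest=10 d=12 new=(11,16) → add node 14 parent=10 cost=14
15. q=(12,24) nearest=11 d=8 new=(13,18) → add node 15 parent=11 cost=16
16. q=(25,32) nearest=15 d=14 new=(15,20) → blocked by [13,18]×[19,27], reject
17. q=(20,26) nearest=15 d=8 new=(15,20) → blocked by [13,18]×[19,27], reject
18. q=(8,25) nearest=15 d=7 new=(11,20) → add node 16 parent=15 cost=18
19. q=(10,23) nearest=16 d=3 new=(10,22) → blocked by [9,13]×[21,24], reject
20. q=(17,10) nearest=10 d=4 new=(15,12) → add node 17 parent=10 cost=14
21. q=(17,31) nearest=16 d=11 new=(13,22) → blocked by [9,13]×[21,24], reject
22. q=(26,1) nearest=17 d=11 new=(17,10) → blocked by [17,23]×[4,11], reject
23. q=(16,18) nearest=11 d=2 new=(16,18) → add node 18 parent=11 cost=16
24. q=(25,31) nearest=15 d=13 new=(15,20) → blocked by [13,18]×[19,27], reject
25. q=(0,21) nearest=13 d=7 new=(4,16) → add node 19 parent=13 cost=14
26. q=(19,0) nearest=5 d=10 new=(11,8) → add node 20 parent=5 cost=10
27. q=(14,12) nearest=17 d=1 new=(14,12) → add node 21 parent=17 cost=15

Path: 0 1 2 4 8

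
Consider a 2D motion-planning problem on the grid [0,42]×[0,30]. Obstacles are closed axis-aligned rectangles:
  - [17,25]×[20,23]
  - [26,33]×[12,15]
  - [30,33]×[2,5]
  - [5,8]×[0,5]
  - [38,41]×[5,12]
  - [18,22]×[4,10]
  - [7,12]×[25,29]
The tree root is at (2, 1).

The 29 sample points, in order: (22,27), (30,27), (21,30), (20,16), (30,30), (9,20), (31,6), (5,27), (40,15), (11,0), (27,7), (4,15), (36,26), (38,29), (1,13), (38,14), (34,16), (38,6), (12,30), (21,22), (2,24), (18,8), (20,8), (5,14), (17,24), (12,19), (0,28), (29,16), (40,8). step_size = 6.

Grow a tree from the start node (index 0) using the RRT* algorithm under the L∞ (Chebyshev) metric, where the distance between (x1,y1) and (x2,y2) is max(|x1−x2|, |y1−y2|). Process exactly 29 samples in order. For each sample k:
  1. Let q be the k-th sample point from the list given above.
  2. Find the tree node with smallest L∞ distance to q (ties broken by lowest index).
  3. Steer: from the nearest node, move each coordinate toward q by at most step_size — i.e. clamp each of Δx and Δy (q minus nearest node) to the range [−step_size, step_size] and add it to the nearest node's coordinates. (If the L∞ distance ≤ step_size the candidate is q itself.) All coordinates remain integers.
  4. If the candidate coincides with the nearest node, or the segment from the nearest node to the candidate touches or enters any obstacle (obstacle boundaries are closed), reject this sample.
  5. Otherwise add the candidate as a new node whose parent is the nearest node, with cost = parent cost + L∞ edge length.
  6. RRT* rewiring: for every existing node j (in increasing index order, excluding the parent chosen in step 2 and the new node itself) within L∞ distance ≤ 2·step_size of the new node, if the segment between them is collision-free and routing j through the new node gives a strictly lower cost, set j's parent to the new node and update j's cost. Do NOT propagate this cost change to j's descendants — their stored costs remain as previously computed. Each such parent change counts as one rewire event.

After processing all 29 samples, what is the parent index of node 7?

1. q=(22,27) nearest=0 d=26 new=(8,7) → blocked by [5,8]×[0,5], reject
2. q=(30,27) nearest=0 d=28 new=(8,7) → blocked by [5,8]×[0,5], reject
3. q=(21,30) nearest=0 d=29 new=(8,7) → blocked by [5,8]×[0,5], reject
4. q=(20,16) nearest=0 d=18 new=(8,7) → blocked by [5,8]×[0,5], reject
5. q=(30,30) nearest=0 d=29 new=(8,7) → blocked by [5,8]×[0,5], reject
6. q=(9,20) nearest=0 d=19 new=(8,7) → blocked by [5,8]×[0,5], reject
7. q=(31,6) nearest=0 d=29 new=(8,6) → blocked by [5,8]×[0,5], reject
8. q=(5,27) nearest=0 d=26 new=(5,7) → add node 1 parent=0 cost=6
9. q=(40,15) nearest=1 d=35 new=(11,13) → add node 2 parent=1 cost=12
10. q=(11,0) nearest=1 d=7 new=(11,1) → blocked by [5,8]×[0,5], reject
11. q=(27,7) nearest=2 d=16 new=(17,7) → add node 3 parent=2 cost=18
12. q=(4,15) nearest=2 d=7 new=(5,15) → add node 4 parent=2 cost=18
13. q=(36,26) nearest=3 d=19 new=(23,13) → blocked by [18,22]×[4,10], reject
14. q=(38,29) nearest=3 d=22 new=(23,13) → blocked by [18,22]×[4,10], reject
15. q=(1,13) nearest=4 d=4 new=(1,13) → add node 5 parent=4 cost=22
16. q=(38,14) nearest=3 d=21 new=(23,13) → blocked by [18,22]×[4,10], reject
17. q=(34,16) nearest=3 d=17 new=(23,13) → blocked by [18,22]×[4,10], reject
18. q=(38,6) nearest=3 d=21 new=(23,6) → blocked by [18,22]×[4,10], reject
19. q=(12,30) nearest=4 d=15 new=(11,21) → add node 6 parent=4 cost=24
20. q=(21,22) nearest=2 d=10 new=(17,19) → add node 7 parent=2 cost=18
21. q=(2,24) nearest=4 d=9 new=(2,21) → add node 8 parent=4 cost=24
22. q=(18,8) nearest=3 d=1 new=(18,8) → blocked by [18,22]×[4,10], reject
23. q=(20,8) nearest=3 d=3 new=(20,8) → blocked by [18,22]×[4,10], reject
24. q=(5,14) nearest=4 d=1 new=(5,14) → add node 9 parent=4 cost=19
25. q=(17,24) nearest=7 d=5 new=(17,24) → blocked by [17,25]×[20,23], reject
26. q=(12,19) nearest=6 d=2 new=(12,19) → add node 10 parent=6 cost=26
27. q=(0,28) nearest=8 d=7 new=(0,27) → add node 11 parent=8 cost=30
28. q=(29,16) nearest=3 d=12 new=(23,13) → blocked by [18,22]×[4,10], reject
29. q=(40,8) nearest=3 d=23 new=(23,8) → blocked by [18,22]×[4,10], reject

Parent of node 7: 2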